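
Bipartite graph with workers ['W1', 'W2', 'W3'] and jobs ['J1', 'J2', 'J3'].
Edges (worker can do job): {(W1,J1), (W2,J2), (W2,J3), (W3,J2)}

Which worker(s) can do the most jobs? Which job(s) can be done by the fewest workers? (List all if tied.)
Most versatile: W2 (2 jobs); Least covered: J1, J3 (1 workers)

Worker degrees (jobs they can do): W1:1, W2:2, W3:1
Job degrees (workers who can do it): J1:1, J2:2, J3:1

Maximum worker degree is 2, achieved by: W2
Minimum job degree is 1, achieved by: J1, J3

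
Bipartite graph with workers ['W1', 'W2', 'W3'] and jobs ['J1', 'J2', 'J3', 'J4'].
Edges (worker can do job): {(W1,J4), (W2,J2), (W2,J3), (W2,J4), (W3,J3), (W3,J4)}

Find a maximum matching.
Matching: {(W1,J4), (W2,J2), (W3,J3)}

Maximum matching (size 3):
  W1 → J4
  W2 → J2
  W3 → J3

Each worker is assigned to at most one job, and each job to at most one worker.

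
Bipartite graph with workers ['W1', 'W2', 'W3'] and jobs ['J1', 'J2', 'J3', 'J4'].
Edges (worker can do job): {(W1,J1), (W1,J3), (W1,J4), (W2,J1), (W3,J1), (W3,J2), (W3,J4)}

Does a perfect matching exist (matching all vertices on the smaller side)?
Yes, perfect matching exists (size 3)

Perfect matching: {(W1,J4), (W2,J1), (W3,J2)}
All 3 vertices on the smaller side are matched.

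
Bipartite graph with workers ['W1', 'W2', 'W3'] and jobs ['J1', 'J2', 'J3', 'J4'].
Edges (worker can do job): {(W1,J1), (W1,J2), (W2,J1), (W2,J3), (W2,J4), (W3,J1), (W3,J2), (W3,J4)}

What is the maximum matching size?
Maximum matching size = 3

Maximum matching: {(W1,J2), (W2,J1), (W3,J4)}
Size: 3

This assigns 3 workers to 3 distinct jobs.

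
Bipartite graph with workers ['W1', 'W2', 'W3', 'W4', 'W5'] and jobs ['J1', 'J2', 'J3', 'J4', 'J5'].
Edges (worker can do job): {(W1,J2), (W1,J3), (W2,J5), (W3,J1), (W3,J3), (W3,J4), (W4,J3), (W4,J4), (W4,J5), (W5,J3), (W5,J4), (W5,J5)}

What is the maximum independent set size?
Maximum independent set = 5

By König's theorem:
- Min vertex cover = Max matching = 5
- Max independent set = Total vertices - Min vertex cover
- Max independent set = 10 - 5 = 5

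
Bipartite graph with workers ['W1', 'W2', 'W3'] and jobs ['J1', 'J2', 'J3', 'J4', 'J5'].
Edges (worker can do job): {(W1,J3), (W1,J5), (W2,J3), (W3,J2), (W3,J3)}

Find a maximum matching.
Matching: {(W1,J5), (W2,J3), (W3,J2)}

Maximum matching (size 3):
  W1 → J5
  W2 → J3
  W3 → J2

Each worker is assigned to at most one job, and each job to at most one worker.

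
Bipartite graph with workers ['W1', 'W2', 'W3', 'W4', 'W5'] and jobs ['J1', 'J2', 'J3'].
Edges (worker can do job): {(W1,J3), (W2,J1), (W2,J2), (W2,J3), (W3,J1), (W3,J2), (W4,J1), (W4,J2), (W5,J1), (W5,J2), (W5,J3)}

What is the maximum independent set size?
Maximum independent set = 5

By König's theorem:
- Min vertex cover = Max matching = 3
- Max independent set = Total vertices - Min vertex cover
- Max independent set = 8 - 3 = 5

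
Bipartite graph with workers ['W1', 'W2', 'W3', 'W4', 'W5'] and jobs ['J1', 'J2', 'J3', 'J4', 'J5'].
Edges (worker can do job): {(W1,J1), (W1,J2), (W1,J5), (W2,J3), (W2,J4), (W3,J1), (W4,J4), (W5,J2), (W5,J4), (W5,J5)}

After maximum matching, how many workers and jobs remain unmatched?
Unmatched: 0 workers, 0 jobs

Maximum matching size: 5
Workers: 5 total, 5 matched, 0 unmatched
Jobs: 5 total, 5 matched, 0 unmatched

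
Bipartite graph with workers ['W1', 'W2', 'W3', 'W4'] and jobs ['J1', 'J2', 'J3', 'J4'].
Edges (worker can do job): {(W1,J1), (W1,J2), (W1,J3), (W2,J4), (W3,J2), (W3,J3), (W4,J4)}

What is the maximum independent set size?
Maximum independent set = 5

By König's theorem:
- Min vertex cover = Max matching = 3
- Max independent set = Total vertices - Min vertex cover
- Max independent set = 8 - 3 = 5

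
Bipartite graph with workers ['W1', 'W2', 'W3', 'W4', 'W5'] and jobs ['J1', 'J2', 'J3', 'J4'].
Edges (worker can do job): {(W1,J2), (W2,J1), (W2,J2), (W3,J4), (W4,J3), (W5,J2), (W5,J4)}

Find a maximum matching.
Matching: {(W2,J1), (W3,J4), (W4,J3), (W5,J2)}

Maximum matching (size 4):
  W2 → J1
  W3 → J4
  W4 → J3
  W5 → J2

Each worker is assigned to at most one job, and each job to at most one worker.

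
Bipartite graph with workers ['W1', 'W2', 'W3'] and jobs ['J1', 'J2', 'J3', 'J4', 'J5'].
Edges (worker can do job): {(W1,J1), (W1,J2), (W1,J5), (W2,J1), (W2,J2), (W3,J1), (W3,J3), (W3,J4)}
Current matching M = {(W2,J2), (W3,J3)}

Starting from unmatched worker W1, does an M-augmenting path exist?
Yes: W1 → J5

An M-augmenting path alternates non-matching / matching edges, starting and ending at unmatched vertices.
Path: W1 → J5
(J5 is unmatched in M, so the path is augmenting.)
Flipping edges along this path would increase |M| from 2 to 3.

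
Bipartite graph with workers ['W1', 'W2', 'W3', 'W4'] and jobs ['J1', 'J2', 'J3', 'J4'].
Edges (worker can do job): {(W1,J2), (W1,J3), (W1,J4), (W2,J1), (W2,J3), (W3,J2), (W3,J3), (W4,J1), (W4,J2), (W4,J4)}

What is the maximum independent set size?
Maximum independent set = 4

By König's theorem:
- Min vertex cover = Max matching = 4
- Max independent set = Total vertices - Min vertex cover
- Max independent set = 8 - 4 = 4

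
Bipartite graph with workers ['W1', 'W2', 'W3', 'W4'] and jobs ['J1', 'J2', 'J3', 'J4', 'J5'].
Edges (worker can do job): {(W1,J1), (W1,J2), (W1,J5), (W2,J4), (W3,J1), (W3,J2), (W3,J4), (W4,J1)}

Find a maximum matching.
Matching: {(W1,J5), (W2,J4), (W3,J2), (W4,J1)}

Maximum matching (size 4):
  W1 → J5
  W2 → J4
  W3 → J2
  W4 → J1

Each worker is assigned to at most one job, and each job to at most one worker.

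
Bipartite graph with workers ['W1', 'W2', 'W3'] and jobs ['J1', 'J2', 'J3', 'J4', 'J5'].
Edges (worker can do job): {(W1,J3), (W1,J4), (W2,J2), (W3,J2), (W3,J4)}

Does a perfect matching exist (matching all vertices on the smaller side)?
Yes, perfect matching exists (size 3)

Perfect matching: {(W1,J3), (W2,J2), (W3,J4)}
All 3 vertices on the smaller side are matched.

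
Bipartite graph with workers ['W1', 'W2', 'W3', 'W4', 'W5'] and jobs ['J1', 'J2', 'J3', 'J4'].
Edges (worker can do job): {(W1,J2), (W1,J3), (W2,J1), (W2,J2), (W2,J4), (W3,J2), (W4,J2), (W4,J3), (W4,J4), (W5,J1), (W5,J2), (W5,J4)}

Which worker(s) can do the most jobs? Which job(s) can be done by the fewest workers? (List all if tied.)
Most versatile: W2, W4, W5 (3 jobs); Least covered: J1, J3 (2 workers)

Worker degrees (jobs they can do): W1:2, W2:3, W3:1, W4:3, W5:3
Job degrees (workers who can do it): J1:2, J2:5, J3:2, J4:3

Maximum worker degree is 3, achieved by: W2, W4, W5
Minimum job degree is 2, achieved by: J1, J3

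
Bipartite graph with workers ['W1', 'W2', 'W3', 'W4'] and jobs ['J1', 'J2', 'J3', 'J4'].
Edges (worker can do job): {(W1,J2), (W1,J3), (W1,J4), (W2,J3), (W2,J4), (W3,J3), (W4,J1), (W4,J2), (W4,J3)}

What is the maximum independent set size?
Maximum independent set = 4

By König's theorem:
- Min vertex cover = Max matching = 4
- Max independent set = Total vertices - Min vertex cover
- Max independent set = 8 - 4 = 4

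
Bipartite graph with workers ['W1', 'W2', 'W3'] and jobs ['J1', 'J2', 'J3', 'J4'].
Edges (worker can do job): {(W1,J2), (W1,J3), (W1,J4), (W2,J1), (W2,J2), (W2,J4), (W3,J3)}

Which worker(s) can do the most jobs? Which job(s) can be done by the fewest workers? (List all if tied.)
Most versatile: W1, W2 (3 jobs); Least covered: J1 (1 workers)

Worker degrees (jobs they can do): W1:3, W2:3, W3:1
Job degrees (workers who can do it): J1:1, J2:2, J3:2, J4:2

Maximum worker degree is 3, achieved by: W1, W2
Minimum job degree is 1, achieved by: J1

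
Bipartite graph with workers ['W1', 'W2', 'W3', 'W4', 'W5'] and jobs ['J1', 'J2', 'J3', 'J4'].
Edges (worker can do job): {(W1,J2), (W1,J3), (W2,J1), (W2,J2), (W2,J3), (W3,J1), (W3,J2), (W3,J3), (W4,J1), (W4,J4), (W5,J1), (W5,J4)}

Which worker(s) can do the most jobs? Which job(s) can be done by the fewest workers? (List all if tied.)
Most versatile: W2, W3 (3 jobs); Least covered: J4 (2 workers)

Worker degrees (jobs they can do): W1:2, W2:3, W3:3, W4:2, W5:2
Job degrees (workers who can do it): J1:4, J2:3, J3:3, J4:2

Maximum worker degree is 3, achieved by: W2, W3
Minimum job degree is 2, achieved by: J4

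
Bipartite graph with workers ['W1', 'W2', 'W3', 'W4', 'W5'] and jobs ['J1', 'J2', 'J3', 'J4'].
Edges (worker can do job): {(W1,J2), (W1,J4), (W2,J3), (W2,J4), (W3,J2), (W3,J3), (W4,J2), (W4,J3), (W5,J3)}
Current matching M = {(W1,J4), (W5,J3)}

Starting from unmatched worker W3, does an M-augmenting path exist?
Yes: W3 → J2

An M-augmenting path alternates non-matching / matching edges, starting and ending at unmatched vertices.
Path: W3 → J2
(J2 is unmatched in M, so the path is augmenting.)
Flipping edges along this path would increase |M| from 2 to 3.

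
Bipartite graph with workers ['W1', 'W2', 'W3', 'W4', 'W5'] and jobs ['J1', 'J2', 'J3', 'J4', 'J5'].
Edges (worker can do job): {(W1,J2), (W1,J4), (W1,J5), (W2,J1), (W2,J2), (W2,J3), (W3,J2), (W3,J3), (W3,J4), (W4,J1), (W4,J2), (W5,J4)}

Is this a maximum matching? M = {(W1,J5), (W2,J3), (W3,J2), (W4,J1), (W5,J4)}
Yes, size 5 is maximum

Proposed matching has size 5.
Maximum matching size for this graph: 5.

This is a maximum matching.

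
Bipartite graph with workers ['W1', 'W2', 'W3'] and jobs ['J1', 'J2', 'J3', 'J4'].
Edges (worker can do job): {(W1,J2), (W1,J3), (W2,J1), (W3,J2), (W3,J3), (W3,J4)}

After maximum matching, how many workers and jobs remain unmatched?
Unmatched: 0 workers, 1 jobs

Maximum matching size: 3
Workers: 3 total, 3 matched, 0 unmatched
Jobs: 4 total, 3 matched, 1 unmatched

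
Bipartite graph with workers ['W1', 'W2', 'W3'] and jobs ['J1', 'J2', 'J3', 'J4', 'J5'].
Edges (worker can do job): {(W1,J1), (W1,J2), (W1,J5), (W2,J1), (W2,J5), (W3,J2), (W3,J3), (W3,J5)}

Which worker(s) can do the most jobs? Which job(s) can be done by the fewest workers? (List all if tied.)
Most versatile: W1, W3 (3 jobs); Least covered: J4 (0 workers)

Worker degrees (jobs they can do): W1:3, W2:2, W3:3
Job degrees (workers who can do it): J1:2, J2:2, J3:1, J4:0, J5:3

Maximum worker degree is 3, achieved by: W1, W3
Minimum job degree is 0, achieved by: J4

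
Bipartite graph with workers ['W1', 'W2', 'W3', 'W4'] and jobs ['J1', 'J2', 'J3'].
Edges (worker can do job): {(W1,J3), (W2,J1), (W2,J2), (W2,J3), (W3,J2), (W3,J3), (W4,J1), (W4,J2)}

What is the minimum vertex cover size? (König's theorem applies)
Minimum vertex cover size = 3

By König's theorem: in bipartite graphs,
min vertex cover = max matching = 3

Maximum matching has size 3, so minimum vertex cover also has size 3.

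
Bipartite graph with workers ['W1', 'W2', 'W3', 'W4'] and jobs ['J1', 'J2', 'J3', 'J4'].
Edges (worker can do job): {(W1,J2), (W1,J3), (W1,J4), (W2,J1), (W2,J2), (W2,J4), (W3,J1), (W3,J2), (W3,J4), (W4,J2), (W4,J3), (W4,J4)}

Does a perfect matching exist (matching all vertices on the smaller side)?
Yes, perfect matching exists (size 4)

Perfect matching: {(W1,J3), (W2,J1), (W3,J2), (W4,J4)}
All 4 vertices on the smaller side are matched.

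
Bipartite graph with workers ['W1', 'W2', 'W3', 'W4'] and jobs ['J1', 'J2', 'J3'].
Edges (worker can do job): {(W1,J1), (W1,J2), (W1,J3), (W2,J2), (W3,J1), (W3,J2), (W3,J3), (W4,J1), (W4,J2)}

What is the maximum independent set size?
Maximum independent set = 4

By König's theorem:
- Min vertex cover = Max matching = 3
- Max independent set = Total vertices - Min vertex cover
- Max independent set = 7 - 3 = 4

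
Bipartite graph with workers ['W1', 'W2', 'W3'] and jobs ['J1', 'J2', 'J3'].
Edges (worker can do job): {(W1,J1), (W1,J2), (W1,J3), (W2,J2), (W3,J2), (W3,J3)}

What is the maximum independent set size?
Maximum independent set = 3

By König's theorem:
- Min vertex cover = Max matching = 3
- Max independent set = Total vertices - Min vertex cover
- Max independent set = 6 - 3 = 3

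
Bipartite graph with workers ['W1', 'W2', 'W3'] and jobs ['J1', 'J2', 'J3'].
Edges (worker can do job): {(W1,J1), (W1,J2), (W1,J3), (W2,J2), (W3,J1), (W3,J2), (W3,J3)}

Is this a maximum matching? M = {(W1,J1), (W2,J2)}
No, size 2 is not maximum

Proposed matching has size 2.
Maximum matching size for this graph: 3.

This is NOT maximum - can be improved to size 3.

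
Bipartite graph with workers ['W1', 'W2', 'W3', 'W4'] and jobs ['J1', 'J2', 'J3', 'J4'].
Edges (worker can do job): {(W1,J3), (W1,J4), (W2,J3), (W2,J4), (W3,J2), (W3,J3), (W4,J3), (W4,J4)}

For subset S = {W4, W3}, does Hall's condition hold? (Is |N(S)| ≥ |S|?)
Yes: |N(S)| = 3, |S| = 2

Subset S = {W4, W3}
Neighbors N(S) = {J2, J3, J4}

|N(S)| = 3, |S| = 2
Hall's condition: |N(S)| ≥ |S| is satisfied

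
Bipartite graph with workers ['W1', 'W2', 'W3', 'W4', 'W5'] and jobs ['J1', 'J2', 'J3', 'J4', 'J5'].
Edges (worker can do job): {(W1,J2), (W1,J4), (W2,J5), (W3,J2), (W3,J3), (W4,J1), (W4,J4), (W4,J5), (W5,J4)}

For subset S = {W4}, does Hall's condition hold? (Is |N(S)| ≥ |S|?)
Yes: |N(S)| = 3, |S| = 1

Subset S = {W4}
Neighbors N(S) = {J1, J4, J5}

|N(S)| = 3, |S| = 1
Hall's condition: |N(S)| ≥ |S| is satisfied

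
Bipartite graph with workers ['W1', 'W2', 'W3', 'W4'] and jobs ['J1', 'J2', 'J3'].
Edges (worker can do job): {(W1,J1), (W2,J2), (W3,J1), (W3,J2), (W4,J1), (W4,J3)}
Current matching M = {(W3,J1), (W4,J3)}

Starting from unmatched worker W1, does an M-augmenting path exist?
Yes: W1 → J1 → W3 → J2

An M-augmenting path alternates non-matching / matching edges, starting and ending at unmatched vertices.
Path: W1 → J1 → W3 → J2
(J2 is unmatched in M, so the path is augmenting.)
Flipping edges along this path would increase |M| from 2 to 3.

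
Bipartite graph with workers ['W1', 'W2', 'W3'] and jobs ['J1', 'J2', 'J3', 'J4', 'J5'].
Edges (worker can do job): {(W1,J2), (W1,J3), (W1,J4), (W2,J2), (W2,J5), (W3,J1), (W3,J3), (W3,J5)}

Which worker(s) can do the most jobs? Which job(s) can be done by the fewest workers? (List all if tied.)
Most versatile: W1, W3 (3 jobs); Least covered: J1, J4 (1 workers)

Worker degrees (jobs they can do): W1:3, W2:2, W3:3
Job degrees (workers who can do it): J1:1, J2:2, J3:2, J4:1, J5:2

Maximum worker degree is 3, achieved by: W1, W3
Minimum job degree is 1, achieved by: J1, J4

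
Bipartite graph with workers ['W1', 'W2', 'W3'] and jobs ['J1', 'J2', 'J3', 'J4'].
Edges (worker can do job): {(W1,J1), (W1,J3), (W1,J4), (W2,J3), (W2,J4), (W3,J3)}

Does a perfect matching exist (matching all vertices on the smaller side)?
Yes, perfect matching exists (size 3)

Perfect matching: {(W1,J1), (W2,J4), (W3,J3)}
All 3 vertices on the smaller side are matched.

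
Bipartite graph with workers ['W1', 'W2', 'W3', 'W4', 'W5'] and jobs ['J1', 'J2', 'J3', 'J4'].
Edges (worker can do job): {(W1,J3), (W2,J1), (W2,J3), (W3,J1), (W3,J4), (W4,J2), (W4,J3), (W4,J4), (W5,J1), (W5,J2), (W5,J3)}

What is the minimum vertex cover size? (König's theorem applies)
Minimum vertex cover size = 4

By König's theorem: in bipartite graphs,
min vertex cover = max matching = 4

Maximum matching has size 4, so minimum vertex cover also has size 4.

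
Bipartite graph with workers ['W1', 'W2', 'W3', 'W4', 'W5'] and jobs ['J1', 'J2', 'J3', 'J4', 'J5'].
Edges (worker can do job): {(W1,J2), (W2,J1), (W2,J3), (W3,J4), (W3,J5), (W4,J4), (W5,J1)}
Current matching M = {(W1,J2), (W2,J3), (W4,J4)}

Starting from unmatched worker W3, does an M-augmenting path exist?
Yes: W3 → J5

An M-augmenting path alternates non-matching / matching edges, starting and ending at unmatched vertices.
Path: W3 → J5
(J5 is unmatched in M, so the path is augmenting.)
Flipping edges along this path would increase |M| from 3 to 4.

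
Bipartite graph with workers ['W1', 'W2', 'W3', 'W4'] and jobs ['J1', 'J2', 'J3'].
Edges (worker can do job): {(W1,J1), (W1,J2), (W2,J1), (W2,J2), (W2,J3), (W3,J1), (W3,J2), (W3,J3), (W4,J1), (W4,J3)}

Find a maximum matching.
Matching: {(W1,J1), (W3,J2), (W4,J3)}

Maximum matching (size 3):
  W1 → J1
  W3 → J2
  W4 → J3

Each worker is assigned to at most one job, and each job to at most one worker.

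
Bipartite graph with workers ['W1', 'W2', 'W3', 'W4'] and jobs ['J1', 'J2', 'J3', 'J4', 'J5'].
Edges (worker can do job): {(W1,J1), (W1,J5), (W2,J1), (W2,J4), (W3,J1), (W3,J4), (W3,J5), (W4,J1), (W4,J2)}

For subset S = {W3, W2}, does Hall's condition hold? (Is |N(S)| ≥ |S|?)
Yes: |N(S)| = 3, |S| = 2

Subset S = {W3, W2}
Neighbors N(S) = {J1, J4, J5}

|N(S)| = 3, |S| = 2
Hall's condition: |N(S)| ≥ |S| is satisfied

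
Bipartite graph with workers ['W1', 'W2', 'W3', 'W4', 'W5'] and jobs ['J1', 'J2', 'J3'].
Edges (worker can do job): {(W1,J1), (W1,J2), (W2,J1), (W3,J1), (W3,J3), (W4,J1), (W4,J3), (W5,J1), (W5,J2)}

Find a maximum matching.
Matching: {(W3,J1), (W4,J3), (W5,J2)}

Maximum matching (size 3):
  W3 → J1
  W4 → J3
  W5 → J2

Each worker is assigned to at most one job, and each job to at most one worker.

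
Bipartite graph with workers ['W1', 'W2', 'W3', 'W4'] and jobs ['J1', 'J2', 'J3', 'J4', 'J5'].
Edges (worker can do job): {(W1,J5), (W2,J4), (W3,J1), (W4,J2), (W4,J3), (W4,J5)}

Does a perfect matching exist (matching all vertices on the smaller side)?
Yes, perfect matching exists (size 4)

Perfect matching: {(W1,J5), (W2,J4), (W3,J1), (W4,J2)}
All 4 vertices on the smaller side are matched.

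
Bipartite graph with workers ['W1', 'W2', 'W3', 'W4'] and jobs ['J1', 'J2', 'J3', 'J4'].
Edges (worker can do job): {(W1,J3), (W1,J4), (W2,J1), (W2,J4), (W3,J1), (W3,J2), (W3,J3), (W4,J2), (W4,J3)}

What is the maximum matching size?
Maximum matching size = 4

Maximum matching: {(W1,J4), (W2,J1), (W3,J2), (W4,J3)}
Size: 4

This assigns 4 workers to 4 distinct jobs.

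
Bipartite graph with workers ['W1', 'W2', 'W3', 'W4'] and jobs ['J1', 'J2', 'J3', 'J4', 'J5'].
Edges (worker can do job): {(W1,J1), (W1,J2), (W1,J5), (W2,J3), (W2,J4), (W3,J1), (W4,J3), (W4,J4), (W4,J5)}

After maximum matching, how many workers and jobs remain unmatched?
Unmatched: 0 workers, 1 jobs

Maximum matching size: 4
Workers: 4 total, 4 matched, 0 unmatched
Jobs: 5 total, 4 matched, 1 unmatched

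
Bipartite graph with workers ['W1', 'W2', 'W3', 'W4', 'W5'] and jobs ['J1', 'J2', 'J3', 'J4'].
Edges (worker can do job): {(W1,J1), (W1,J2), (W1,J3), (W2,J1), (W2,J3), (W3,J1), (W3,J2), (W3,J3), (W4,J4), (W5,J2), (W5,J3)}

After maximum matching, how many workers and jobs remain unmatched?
Unmatched: 1 workers, 0 jobs

Maximum matching size: 4
Workers: 5 total, 4 matched, 1 unmatched
Jobs: 4 total, 4 matched, 0 unmatched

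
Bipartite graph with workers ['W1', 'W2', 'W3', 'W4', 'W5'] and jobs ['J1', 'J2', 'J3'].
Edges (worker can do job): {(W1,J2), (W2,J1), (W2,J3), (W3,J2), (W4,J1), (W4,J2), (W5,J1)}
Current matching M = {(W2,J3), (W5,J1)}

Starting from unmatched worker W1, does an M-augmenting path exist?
Yes: W1 → J2

An M-augmenting path alternates non-matching / matching edges, starting and ending at unmatched vertices.
Path: W1 → J2
(J2 is unmatched in M, so the path is augmenting.)
Flipping edges along this path would increase |M| from 2 to 3.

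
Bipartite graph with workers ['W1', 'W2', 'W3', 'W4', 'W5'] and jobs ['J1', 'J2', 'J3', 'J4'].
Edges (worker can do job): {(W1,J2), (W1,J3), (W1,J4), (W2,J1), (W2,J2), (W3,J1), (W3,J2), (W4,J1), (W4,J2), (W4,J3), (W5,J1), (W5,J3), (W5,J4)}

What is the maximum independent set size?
Maximum independent set = 5

By König's theorem:
- Min vertex cover = Max matching = 4
- Max independent set = Total vertices - Min vertex cover
- Max independent set = 9 - 4 = 5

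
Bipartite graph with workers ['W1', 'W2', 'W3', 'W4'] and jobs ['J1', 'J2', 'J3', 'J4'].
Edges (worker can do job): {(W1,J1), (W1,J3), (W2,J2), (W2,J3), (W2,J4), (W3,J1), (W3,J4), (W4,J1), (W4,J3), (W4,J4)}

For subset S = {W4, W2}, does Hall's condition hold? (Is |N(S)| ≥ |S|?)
Yes: |N(S)| = 4, |S| = 2

Subset S = {W4, W2}
Neighbors N(S) = {J1, J2, J3, J4}

|N(S)| = 4, |S| = 2
Hall's condition: |N(S)| ≥ |S| is satisfied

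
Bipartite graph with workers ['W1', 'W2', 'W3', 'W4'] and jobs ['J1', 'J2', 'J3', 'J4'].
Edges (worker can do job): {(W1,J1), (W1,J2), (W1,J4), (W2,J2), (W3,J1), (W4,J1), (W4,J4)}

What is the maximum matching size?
Maximum matching size = 3

Maximum matching: {(W1,J2), (W3,J1), (W4,J4)}
Size: 3

This assigns 3 workers to 3 distinct jobs.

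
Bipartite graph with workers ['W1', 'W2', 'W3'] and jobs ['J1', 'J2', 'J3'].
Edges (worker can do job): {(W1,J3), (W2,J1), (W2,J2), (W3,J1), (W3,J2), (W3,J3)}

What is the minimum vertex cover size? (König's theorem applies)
Minimum vertex cover size = 3

By König's theorem: in bipartite graphs,
min vertex cover = max matching = 3

Maximum matching has size 3, so minimum vertex cover also has size 3.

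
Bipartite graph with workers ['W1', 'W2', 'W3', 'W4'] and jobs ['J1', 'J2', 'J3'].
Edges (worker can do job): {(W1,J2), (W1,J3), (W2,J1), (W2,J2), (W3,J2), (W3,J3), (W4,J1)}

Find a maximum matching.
Matching: {(W1,J2), (W3,J3), (W4,J1)}

Maximum matching (size 3):
  W1 → J2
  W3 → J3
  W4 → J1

Each worker is assigned to at most one job, and each job to at most one worker.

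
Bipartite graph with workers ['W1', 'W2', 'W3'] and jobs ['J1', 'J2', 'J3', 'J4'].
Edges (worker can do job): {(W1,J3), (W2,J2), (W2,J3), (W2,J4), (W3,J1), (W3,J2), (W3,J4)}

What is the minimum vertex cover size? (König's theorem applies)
Minimum vertex cover size = 3

By König's theorem: in bipartite graphs,
min vertex cover = max matching = 3

Maximum matching has size 3, so minimum vertex cover also has size 3.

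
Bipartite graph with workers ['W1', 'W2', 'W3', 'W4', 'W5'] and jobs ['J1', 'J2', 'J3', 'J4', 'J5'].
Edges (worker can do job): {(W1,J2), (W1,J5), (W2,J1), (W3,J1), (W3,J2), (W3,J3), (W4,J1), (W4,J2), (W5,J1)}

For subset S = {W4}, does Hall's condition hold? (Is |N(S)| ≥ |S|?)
Yes: |N(S)| = 2, |S| = 1

Subset S = {W4}
Neighbors N(S) = {J1, J2}

|N(S)| = 2, |S| = 1
Hall's condition: |N(S)| ≥ |S| is satisfied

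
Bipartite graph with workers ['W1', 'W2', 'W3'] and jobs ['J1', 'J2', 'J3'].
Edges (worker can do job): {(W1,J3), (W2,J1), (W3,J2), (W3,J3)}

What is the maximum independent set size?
Maximum independent set = 3

By König's theorem:
- Min vertex cover = Max matching = 3
- Max independent set = Total vertices - Min vertex cover
- Max independent set = 6 - 3 = 3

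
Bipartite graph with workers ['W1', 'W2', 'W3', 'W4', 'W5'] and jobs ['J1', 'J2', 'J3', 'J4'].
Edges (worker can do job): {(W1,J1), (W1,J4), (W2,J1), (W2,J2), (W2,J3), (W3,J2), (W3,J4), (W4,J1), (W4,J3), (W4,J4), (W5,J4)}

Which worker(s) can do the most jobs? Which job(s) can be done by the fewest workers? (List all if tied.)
Most versatile: W2, W4 (3 jobs); Least covered: J2, J3 (2 workers)

Worker degrees (jobs they can do): W1:2, W2:3, W3:2, W4:3, W5:1
Job degrees (workers who can do it): J1:3, J2:2, J3:2, J4:4

Maximum worker degree is 3, achieved by: W2, W4
Minimum job degree is 2, achieved by: J2, J3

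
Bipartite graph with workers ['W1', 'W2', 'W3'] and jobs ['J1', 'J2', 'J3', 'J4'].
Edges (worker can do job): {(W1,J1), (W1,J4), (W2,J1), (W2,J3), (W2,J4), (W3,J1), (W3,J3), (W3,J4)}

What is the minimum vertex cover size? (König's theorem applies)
Minimum vertex cover size = 3

By König's theorem: in bipartite graphs,
min vertex cover = max matching = 3

Maximum matching has size 3, so minimum vertex cover also has size 3.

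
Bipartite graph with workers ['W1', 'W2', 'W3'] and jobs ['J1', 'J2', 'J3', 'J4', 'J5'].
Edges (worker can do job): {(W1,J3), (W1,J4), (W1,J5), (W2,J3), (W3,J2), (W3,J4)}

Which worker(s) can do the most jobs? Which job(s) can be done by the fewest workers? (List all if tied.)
Most versatile: W1 (3 jobs); Least covered: J1 (0 workers)

Worker degrees (jobs they can do): W1:3, W2:1, W3:2
Job degrees (workers who can do it): J1:0, J2:1, J3:2, J4:2, J5:1

Maximum worker degree is 3, achieved by: W1
Minimum job degree is 0, achieved by: J1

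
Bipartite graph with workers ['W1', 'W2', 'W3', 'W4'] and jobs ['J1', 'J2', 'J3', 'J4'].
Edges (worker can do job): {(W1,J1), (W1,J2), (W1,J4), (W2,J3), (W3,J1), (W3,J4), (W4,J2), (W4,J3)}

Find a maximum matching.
Matching: {(W1,J1), (W2,J3), (W3,J4), (W4,J2)}

Maximum matching (size 4):
  W1 → J1
  W2 → J3
  W3 → J4
  W4 → J2

Each worker is assigned to at most one job, and each job to at most one worker.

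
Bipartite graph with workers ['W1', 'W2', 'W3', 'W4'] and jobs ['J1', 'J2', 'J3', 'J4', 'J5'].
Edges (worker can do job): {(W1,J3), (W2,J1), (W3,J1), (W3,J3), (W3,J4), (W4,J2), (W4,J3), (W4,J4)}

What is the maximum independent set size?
Maximum independent set = 5

By König's theorem:
- Min vertex cover = Max matching = 4
- Max independent set = Total vertices - Min vertex cover
- Max independent set = 9 - 4 = 5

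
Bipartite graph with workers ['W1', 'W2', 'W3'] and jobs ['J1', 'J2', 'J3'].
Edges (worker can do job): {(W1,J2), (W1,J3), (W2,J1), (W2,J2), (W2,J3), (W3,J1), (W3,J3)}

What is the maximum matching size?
Maximum matching size = 3

Maximum matching: {(W1,J2), (W2,J3), (W3,J1)}
Size: 3

This assigns 3 workers to 3 distinct jobs.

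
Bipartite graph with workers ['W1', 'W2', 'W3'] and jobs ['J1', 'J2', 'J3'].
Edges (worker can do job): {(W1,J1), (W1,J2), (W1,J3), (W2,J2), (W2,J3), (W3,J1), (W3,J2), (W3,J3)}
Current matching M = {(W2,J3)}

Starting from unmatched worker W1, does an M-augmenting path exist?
Yes: W1 → J2

An M-augmenting path alternates non-matching / matching edges, starting and ending at unmatched vertices.
Path: W1 → J2
(J2 is unmatched in M, so the path is augmenting.)
Flipping edges along this path would increase |M| from 1 to 2.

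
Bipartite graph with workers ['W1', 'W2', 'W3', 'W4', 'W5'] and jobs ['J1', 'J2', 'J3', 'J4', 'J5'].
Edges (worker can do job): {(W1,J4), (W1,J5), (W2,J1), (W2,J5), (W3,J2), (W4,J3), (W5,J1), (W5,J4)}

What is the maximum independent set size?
Maximum independent set = 5

By König's theorem:
- Min vertex cover = Max matching = 5
- Max independent set = Total vertices - Min vertex cover
- Max independent set = 10 - 5 = 5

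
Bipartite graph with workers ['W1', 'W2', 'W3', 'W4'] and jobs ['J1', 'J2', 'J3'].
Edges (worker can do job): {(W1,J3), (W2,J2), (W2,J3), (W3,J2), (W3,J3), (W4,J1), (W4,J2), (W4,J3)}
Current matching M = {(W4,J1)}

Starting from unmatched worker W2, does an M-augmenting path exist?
Yes: W2 → J2

An M-augmenting path alternates non-matching / matching edges, starting and ending at unmatched vertices.
Path: W2 → J2
(J2 is unmatched in M, so the path is augmenting.)
Flipping edges along this path would increase |M| from 1 to 2.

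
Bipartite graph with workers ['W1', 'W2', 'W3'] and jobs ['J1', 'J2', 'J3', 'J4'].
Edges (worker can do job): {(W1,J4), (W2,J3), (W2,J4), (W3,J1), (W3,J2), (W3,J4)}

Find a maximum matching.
Matching: {(W1,J4), (W2,J3), (W3,J2)}

Maximum matching (size 3):
  W1 → J4
  W2 → J3
  W3 → J2

Each worker is assigned to at most one job, and each job to at most one worker.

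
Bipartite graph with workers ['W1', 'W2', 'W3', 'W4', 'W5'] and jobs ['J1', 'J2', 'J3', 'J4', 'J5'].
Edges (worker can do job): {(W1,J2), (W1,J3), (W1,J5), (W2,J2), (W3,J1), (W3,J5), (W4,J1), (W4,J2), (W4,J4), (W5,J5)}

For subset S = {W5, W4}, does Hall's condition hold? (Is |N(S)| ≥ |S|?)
Yes: |N(S)| = 4, |S| = 2

Subset S = {W5, W4}
Neighbors N(S) = {J1, J2, J4, J5}

|N(S)| = 4, |S| = 2
Hall's condition: |N(S)| ≥ |S| is satisfied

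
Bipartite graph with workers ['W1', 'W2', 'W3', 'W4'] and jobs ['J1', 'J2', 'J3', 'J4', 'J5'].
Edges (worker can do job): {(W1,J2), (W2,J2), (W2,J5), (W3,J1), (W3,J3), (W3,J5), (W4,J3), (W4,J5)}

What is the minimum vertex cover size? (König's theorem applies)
Minimum vertex cover size = 4

By König's theorem: in bipartite graphs,
min vertex cover = max matching = 4

Maximum matching has size 4, so minimum vertex cover also has size 4.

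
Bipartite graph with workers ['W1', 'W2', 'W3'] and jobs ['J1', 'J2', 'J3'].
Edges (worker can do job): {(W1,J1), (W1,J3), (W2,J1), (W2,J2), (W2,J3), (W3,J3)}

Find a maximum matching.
Matching: {(W1,J1), (W2,J2), (W3,J3)}

Maximum matching (size 3):
  W1 → J1
  W2 → J2
  W3 → J3

Each worker is assigned to at most one job, and each job to at most one worker.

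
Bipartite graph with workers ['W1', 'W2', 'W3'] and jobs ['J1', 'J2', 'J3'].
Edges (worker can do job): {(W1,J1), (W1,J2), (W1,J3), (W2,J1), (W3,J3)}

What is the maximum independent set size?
Maximum independent set = 3

By König's theorem:
- Min vertex cover = Max matching = 3
- Max independent set = Total vertices - Min vertex cover
- Max independent set = 6 - 3 = 3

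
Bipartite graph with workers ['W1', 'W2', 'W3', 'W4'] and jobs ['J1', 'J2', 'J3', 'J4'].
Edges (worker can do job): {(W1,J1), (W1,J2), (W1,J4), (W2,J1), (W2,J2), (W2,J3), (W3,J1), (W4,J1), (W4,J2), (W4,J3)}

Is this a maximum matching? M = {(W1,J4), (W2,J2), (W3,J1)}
No, size 3 is not maximum

Proposed matching has size 3.
Maximum matching size for this graph: 4.

This is NOT maximum - can be improved to size 4.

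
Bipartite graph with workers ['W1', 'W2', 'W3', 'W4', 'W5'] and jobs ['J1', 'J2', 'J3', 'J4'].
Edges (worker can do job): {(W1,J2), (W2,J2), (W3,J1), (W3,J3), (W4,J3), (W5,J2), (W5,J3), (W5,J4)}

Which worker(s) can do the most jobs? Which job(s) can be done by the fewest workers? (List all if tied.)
Most versatile: W5 (3 jobs); Least covered: J1, J4 (1 workers)

Worker degrees (jobs they can do): W1:1, W2:1, W3:2, W4:1, W5:3
Job degrees (workers who can do it): J1:1, J2:3, J3:3, J4:1

Maximum worker degree is 3, achieved by: W5
Minimum job degree is 1, achieved by: J1, J4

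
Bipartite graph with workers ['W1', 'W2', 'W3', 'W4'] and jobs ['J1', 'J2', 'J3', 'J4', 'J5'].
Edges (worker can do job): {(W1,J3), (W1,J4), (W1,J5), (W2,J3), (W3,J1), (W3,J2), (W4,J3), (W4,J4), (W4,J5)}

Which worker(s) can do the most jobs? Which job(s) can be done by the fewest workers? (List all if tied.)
Most versatile: W1, W4 (3 jobs); Least covered: J1, J2 (1 workers)

Worker degrees (jobs they can do): W1:3, W2:1, W3:2, W4:3
Job degrees (workers who can do it): J1:1, J2:1, J3:3, J4:2, J5:2

Maximum worker degree is 3, achieved by: W1, W4
Minimum job degree is 1, achieved by: J1, J2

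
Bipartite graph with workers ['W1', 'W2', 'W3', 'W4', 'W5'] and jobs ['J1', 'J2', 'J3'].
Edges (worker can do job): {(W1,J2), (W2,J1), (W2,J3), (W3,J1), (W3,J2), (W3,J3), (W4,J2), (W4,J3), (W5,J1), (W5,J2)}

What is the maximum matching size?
Maximum matching size = 3

Maximum matching: {(W3,J1), (W4,J3), (W5,J2)}
Size: 3

This assigns 3 workers to 3 distinct jobs.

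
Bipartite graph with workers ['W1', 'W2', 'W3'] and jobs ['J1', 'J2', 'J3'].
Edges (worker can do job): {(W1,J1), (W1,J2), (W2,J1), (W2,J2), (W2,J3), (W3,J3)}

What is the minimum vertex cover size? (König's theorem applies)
Minimum vertex cover size = 3

By König's theorem: in bipartite graphs,
min vertex cover = max matching = 3

Maximum matching has size 3, so minimum vertex cover also has size 3.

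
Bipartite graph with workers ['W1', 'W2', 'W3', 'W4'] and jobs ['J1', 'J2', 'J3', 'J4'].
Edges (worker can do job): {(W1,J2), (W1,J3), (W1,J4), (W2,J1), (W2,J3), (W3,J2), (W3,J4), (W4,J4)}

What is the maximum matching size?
Maximum matching size = 4

Maximum matching: {(W1,J3), (W2,J1), (W3,J2), (W4,J4)}
Size: 4

This assigns 4 workers to 4 distinct jobs.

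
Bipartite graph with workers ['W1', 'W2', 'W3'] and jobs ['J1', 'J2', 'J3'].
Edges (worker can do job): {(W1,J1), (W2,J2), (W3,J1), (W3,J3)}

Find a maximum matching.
Matching: {(W1,J1), (W2,J2), (W3,J3)}

Maximum matching (size 3):
  W1 → J1
  W2 → J2
  W3 → J3

Each worker is assigned to at most one job, and each job to at most one worker.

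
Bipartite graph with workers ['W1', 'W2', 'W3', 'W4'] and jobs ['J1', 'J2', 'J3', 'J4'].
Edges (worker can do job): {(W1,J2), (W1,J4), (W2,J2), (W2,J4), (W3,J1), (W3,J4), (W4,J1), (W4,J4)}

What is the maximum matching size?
Maximum matching size = 3

Maximum matching: {(W1,J2), (W3,J4), (W4,J1)}
Size: 3

This assigns 3 workers to 3 distinct jobs.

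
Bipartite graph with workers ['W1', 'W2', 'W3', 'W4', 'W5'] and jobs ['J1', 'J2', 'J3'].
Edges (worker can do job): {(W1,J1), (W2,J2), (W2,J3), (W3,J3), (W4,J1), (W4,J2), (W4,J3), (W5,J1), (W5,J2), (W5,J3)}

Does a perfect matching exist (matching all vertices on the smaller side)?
Yes, perfect matching exists (size 3)

Perfect matching: {(W3,J3), (W4,J1), (W5,J2)}
All 3 vertices on the smaller side are matched.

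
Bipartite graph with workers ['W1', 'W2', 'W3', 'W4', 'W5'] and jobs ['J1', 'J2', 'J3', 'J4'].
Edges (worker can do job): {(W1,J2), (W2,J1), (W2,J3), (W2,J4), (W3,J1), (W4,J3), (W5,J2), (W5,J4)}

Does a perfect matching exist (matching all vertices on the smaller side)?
Yes, perfect matching exists (size 4)

Perfect matching: {(W1,J2), (W3,J1), (W4,J3), (W5,J4)}
All 4 vertices on the smaller side are matched.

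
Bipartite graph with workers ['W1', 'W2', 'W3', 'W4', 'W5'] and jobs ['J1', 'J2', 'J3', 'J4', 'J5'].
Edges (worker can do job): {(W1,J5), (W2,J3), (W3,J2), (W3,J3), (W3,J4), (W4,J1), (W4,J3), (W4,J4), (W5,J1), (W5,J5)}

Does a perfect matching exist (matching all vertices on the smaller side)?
Yes, perfect matching exists (size 5)

Perfect matching: {(W1,J5), (W2,J3), (W3,J2), (W4,J4), (W5,J1)}
All 5 vertices on the smaller side are matched.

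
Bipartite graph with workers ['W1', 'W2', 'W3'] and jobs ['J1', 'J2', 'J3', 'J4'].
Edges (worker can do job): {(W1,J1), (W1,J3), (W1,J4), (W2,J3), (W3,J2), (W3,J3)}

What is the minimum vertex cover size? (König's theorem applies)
Minimum vertex cover size = 3

By König's theorem: in bipartite graphs,
min vertex cover = max matching = 3

Maximum matching has size 3, so minimum vertex cover also has size 3.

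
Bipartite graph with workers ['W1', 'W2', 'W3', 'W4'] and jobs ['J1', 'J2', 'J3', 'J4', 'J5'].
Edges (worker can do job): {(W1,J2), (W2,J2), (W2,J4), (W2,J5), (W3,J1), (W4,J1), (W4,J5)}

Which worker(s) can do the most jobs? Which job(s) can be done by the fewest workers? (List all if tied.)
Most versatile: W2 (3 jobs); Least covered: J3 (0 workers)

Worker degrees (jobs they can do): W1:1, W2:3, W3:1, W4:2
Job degrees (workers who can do it): J1:2, J2:2, J3:0, J4:1, J5:2

Maximum worker degree is 3, achieved by: W2
Minimum job degree is 0, achieved by: J3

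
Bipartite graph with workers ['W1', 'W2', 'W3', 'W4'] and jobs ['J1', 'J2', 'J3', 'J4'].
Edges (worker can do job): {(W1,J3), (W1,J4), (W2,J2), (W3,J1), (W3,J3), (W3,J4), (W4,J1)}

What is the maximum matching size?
Maximum matching size = 4

Maximum matching: {(W1,J4), (W2,J2), (W3,J3), (W4,J1)}
Size: 4

This assigns 4 workers to 4 distinct jobs.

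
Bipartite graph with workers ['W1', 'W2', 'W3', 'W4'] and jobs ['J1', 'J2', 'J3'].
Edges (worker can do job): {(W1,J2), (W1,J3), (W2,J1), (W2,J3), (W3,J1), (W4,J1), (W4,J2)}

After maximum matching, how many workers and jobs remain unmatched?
Unmatched: 1 workers, 0 jobs

Maximum matching size: 3
Workers: 4 total, 3 matched, 1 unmatched
Jobs: 3 total, 3 matched, 0 unmatched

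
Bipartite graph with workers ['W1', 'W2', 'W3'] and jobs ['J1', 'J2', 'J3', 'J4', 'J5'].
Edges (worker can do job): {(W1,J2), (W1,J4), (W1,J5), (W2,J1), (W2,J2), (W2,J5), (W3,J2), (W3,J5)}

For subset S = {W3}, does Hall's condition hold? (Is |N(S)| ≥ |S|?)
Yes: |N(S)| = 2, |S| = 1

Subset S = {W3}
Neighbors N(S) = {J2, J5}

|N(S)| = 2, |S| = 1
Hall's condition: |N(S)| ≥ |S| is satisfied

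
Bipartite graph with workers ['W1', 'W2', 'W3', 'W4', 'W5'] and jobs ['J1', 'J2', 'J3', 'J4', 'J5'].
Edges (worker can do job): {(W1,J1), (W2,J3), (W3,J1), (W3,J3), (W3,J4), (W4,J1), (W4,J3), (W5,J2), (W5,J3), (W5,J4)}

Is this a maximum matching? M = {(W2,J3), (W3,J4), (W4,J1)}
No, size 3 is not maximum

Proposed matching has size 3.
Maximum matching size for this graph: 4.

This is NOT maximum - can be improved to size 4.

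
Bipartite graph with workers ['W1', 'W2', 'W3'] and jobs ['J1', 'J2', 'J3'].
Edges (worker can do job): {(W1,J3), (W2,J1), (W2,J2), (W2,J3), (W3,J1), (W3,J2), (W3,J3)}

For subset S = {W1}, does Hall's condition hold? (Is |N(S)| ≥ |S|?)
Yes: |N(S)| = 1, |S| = 1

Subset S = {W1}
Neighbors N(S) = {J3}

|N(S)| = 1, |S| = 1
Hall's condition: |N(S)| ≥ |S| is satisfied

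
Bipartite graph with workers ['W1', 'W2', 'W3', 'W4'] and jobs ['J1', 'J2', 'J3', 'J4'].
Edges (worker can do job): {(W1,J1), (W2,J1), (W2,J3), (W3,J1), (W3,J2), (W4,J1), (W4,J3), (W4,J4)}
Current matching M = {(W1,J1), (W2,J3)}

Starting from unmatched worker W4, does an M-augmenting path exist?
Yes: W4 → J4

An M-augmenting path alternates non-matching / matching edges, starting and ending at unmatched vertices.
Path: W4 → J4
(J4 is unmatched in M, so the path is augmenting.)
Flipping edges along this path would increase |M| from 2 to 3.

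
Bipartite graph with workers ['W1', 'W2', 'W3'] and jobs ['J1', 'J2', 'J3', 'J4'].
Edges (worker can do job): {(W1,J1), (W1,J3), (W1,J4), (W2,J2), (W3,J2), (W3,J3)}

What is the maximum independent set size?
Maximum independent set = 4

By König's theorem:
- Min vertex cover = Max matching = 3
- Max independent set = Total vertices - Min vertex cover
- Max independent set = 7 - 3 = 4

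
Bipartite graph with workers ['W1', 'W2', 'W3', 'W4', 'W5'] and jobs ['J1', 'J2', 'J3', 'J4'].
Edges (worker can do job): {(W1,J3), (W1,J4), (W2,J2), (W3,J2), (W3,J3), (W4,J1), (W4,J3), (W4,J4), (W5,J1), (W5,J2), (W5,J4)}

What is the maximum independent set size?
Maximum independent set = 5

By König's theorem:
- Min vertex cover = Max matching = 4
- Max independent set = Total vertices - Min vertex cover
- Max independent set = 9 - 4 = 5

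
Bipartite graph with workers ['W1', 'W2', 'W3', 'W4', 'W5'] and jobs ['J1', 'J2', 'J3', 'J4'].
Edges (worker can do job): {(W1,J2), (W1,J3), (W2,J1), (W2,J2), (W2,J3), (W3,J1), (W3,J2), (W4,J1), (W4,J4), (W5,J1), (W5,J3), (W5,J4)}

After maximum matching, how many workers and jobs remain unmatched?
Unmatched: 1 workers, 0 jobs

Maximum matching size: 4
Workers: 5 total, 4 matched, 1 unmatched
Jobs: 4 total, 4 matched, 0 unmatched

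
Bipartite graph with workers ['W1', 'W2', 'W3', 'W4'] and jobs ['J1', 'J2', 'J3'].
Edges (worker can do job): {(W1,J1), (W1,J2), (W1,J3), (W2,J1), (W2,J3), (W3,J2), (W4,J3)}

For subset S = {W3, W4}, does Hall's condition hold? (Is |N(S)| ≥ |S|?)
Yes: |N(S)| = 2, |S| = 2

Subset S = {W3, W4}
Neighbors N(S) = {J2, J3}

|N(S)| = 2, |S| = 2
Hall's condition: |N(S)| ≥ |S| is satisfied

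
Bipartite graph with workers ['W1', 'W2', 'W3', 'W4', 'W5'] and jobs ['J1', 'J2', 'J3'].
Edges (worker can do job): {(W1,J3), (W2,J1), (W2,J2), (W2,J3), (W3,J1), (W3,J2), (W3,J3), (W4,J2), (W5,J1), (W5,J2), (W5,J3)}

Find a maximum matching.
Matching: {(W1,J3), (W3,J2), (W5,J1)}

Maximum matching (size 3):
  W1 → J3
  W3 → J2
  W5 → J1

Each worker is assigned to at most one job, and each job to at most one worker.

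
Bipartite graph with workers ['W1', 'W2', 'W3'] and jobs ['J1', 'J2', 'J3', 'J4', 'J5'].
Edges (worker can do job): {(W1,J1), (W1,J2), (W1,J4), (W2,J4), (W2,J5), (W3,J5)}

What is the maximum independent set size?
Maximum independent set = 5

By König's theorem:
- Min vertex cover = Max matching = 3
- Max independent set = Total vertices - Min vertex cover
- Max independent set = 8 - 3 = 5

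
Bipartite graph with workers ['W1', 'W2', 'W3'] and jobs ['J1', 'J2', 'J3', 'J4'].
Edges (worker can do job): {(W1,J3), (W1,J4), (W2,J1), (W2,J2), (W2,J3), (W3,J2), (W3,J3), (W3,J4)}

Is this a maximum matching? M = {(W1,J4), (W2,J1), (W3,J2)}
Yes, size 3 is maximum

Proposed matching has size 3.
Maximum matching size for this graph: 3.

This is a maximum matching.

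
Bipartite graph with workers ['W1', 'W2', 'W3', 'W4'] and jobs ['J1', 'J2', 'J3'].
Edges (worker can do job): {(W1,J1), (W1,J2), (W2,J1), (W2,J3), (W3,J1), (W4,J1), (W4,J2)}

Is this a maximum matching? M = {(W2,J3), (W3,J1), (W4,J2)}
Yes, size 3 is maximum

Proposed matching has size 3.
Maximum matching size for this graph: 3.

This is a maximum matching.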